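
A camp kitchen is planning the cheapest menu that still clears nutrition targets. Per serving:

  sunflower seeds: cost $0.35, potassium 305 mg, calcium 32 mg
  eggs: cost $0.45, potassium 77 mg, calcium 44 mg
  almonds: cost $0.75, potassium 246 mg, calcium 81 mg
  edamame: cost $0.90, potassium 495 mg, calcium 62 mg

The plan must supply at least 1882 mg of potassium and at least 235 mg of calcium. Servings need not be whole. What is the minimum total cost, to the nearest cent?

Compare the cost at each extreme point of the feasible region.
sunflower seeds only: max(1882/305, 235/32) = 7.344 servings → $2.57.
eggs only: max(1882/77, 235/44) = 24.44 servings → $11.00.
almonds only: max(1882/246, 235/81) = 7.65 servings → $5.74.
edamame only: max(1882/495, 235/62) = 3.802 servings → $3.42.
sunflower seeds + eggs with both tight: 5.907 servings and 1.045 servings → $2.54.
sunflower seeds + almonds with both tight: 5.622 servings and 0.6803 servings → $2.48.
sunflower seeds + edamame with both tight: 0.1169 servings and 3.73 servings → $3.40.
eggs + almonds: the both-tight solution has a negative serving — not a feasible corner.
eggs + edamame: intersection lies outside the first quadrant.
almonds + edamame: the both-tight solution has a negative serving — not a feasible corner.
The minimum over all feasible corners is $2.48.

$2.48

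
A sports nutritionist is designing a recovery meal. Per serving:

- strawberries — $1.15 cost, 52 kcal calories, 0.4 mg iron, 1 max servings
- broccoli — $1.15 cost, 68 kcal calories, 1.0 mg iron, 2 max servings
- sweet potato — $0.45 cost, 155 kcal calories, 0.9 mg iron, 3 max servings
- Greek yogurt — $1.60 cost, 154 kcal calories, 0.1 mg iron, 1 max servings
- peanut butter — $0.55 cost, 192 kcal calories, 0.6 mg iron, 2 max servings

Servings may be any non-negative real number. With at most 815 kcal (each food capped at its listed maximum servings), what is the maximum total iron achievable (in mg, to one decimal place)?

Iron per kcal: broccoli 0.01471, strawberries 0.007692, sweet potato 0.005806, peanut butter 0.003125, Greek yogurt 0.0006494.
Take 2 servings of broccoli: uses 136 kcal, +2.0 mg iron (running total 2.0 mg).
Take 1 serving of strawberries: uses 52 kcal, +0.4 mg iron (running total 2.4 mg).
Take 3 servings of sweet potato: uses 465 kcal, +2.7 mg iron (running total 5.1 mg).
Take 0.8438 servings of peanut butter: uses 162 kcal, +0.5 mg iron (running total 5.6 mg).
Greedy by best ratio exhausts the calories allowance optimally: 5.6 mg.

5.6 mg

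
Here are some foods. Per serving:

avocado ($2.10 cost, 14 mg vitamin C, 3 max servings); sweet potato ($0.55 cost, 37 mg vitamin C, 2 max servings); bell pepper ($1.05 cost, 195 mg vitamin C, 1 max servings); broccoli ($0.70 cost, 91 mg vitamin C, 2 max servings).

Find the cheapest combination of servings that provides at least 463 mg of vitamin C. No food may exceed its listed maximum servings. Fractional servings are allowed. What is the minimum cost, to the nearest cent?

$5.35

Cost per mg of vitamin C: bell pepper $0.0054, broccoli $0.0077, sweet potato $0.0149, avocado $0.1500.
Take 1 serving of bell pepper: +195.0 mg vitamin C for $1.05 (total $1.05, still need 268.0 mg).
Take 2 servings of broccoli: +182.0 mg vitamin C for $1.40 (total $2.45, still need 86.0 mg).
Take 2 servings of sweet potato: +74.0 mg vitamin C for $1.10 (total $3.55, still need 12.0 mg).
Take 0.8571 servings of avocado: +12.0 mg vitamin C for $1.80 (total $5.35, still need 0.0 mg).
Greedy by cheapest-per-mg is optimal for a single linear constraint, so the minimum cost is $5.35.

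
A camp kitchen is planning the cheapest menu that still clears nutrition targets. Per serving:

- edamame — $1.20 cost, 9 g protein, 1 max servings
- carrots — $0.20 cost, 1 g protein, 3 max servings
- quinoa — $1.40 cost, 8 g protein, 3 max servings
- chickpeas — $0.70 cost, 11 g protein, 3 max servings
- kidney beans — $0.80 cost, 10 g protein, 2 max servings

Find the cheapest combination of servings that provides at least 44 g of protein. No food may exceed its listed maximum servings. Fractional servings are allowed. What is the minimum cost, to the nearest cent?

Cost per g of protein: chickpeas $0.0636, kidney beans $0.0800, edamame $0.1333, quinoa $0.1750, carrots $0.2000.
Take 3 servings of chickpeas: +33.0 g protein for $2.10 (total $2.10, still need 11.0 g).
Take 1.1 servings of kidney beans: +11.0 g protein for $0.88 (total $2.98, still need 0.0 g).
Filling from the cheapest source first is optimal under one linear minimum: $2.98.

$2.98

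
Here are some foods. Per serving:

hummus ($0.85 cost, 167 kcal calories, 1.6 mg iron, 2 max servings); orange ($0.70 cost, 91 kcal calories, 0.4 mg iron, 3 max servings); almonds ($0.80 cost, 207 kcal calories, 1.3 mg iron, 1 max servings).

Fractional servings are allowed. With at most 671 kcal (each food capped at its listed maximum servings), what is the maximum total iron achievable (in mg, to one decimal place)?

5.1 mg

Iron per kcal: hummus 0.009581, almonds 0.00628, orange 0.004396.
Take 2 servings of hummus: uses 334 kcal, +3.2 mg iron (running total 3.2 mg).
Take 1 serving of almonds: uses 207 kcal, +1.3 mg iron (running total 4.5 mg).
Take 1.429 servings of orange: uses 130 kcal, +0.6 mg iron (running total 5.1 mg).
Filling greedily by iron-per-kcal is optimal for one linear limit, giving 5.1 mg.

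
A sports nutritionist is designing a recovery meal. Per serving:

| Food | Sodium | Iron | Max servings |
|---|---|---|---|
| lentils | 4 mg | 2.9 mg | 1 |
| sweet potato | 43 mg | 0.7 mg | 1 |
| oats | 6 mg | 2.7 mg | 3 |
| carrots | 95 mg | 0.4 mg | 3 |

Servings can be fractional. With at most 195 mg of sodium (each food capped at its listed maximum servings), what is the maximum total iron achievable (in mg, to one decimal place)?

12.2 mg

Iron per mg sodium: lentils 0.725, oats 0.45, sweet potato 0.01628, carrots 0.004211.
Take 1 serving of lentils: uses 4 mg sodium, +2.9 mg iron (running total 2.9 mg).
Take 3 servings of oats: uses 18 mg sodium, +8.1 mg iron (running total 11.0 mg).
Take 1 serving of sweet potato: uses 43 mg sodium, +0.7 mg iron (running total 11.7 mg).
Take 1.368 servings of carrots: uses 130 mg sodium, +0.5 mg iron (running total 12.2 mg).
Filling greedily by iron-per-mg sodium is optimal for one linear limit, giving 12.2 mg.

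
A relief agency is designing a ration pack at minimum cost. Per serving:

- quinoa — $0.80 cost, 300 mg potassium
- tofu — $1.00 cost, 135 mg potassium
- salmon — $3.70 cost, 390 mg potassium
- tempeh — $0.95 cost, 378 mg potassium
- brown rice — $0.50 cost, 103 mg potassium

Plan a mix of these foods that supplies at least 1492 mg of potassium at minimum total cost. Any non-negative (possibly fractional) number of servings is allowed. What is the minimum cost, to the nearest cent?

$3.75

Cost per mg of potassium: tempeh $0.0025, quinoa $0.0027, brown rice $0.0049, tofu $0.0074, salmon $0.0095.
With no serving limits, use only tempeh: 1492 mg / 378 mg = 3.947 servings × $0.95 = $3.75.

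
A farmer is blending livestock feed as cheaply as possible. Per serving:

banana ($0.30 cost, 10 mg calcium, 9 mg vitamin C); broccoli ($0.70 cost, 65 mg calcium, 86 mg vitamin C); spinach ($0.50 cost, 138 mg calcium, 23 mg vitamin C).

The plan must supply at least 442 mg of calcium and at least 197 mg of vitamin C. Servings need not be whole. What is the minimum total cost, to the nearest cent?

This is a tiny linear program; its minimum lies at a vertex of the feasible set. List the vertices and price them.
banana only: max(442/10, 197/9) = 44.2 servings → $13.26.
broccoli only: max(442/65, 197/86) = 6.8 servings → $4.76.
spinach only: max(442/138, 197/23) = 8.565 servings → $4.28.
banana + broccoli: the both-tight solution has a negative serving — not a feasible corner.
banana + spinach with both tight: 16.82 servings and 1.984 servings → $6.04.
broccoli + spinach with both tight: 1.641 servings and 2.43 servings → $2.36.
The minimum over all feasible corners is $2.36.

$2.36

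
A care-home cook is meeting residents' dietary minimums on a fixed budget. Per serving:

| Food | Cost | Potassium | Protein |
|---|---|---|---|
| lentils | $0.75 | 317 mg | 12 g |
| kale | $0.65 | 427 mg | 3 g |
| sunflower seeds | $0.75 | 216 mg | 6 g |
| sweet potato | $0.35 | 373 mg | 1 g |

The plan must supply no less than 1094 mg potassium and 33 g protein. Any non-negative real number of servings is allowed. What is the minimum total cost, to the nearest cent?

A basic optimal solution has at most two foods positive. Try each food alone and each pair with both targets met exactly.
lentils only: max(1094/317, 33/12) = 3.451 servings → $2.59.
kale only: max(1094/427, 33/3) = 11 servings → $7.15.
sunflower seeds only: max(1094/216, 33/6) = 5.5 servings → $4.12.
sweet potato only: max(1094/373, 33/1) = 33 servings → $11.55.
lentils + kale with both tight: 2.59 servings and 0.6391 servings → $2.36.
lentils + sunflower seeds with both tight: 0.8174 servings and 3.865 servings → $3.51.
lentils + sweet potato with both tight: 2.697 servings and 0.6413 servings → $2.25.
kale + sunflower seeds: intersection lies outside the first quadrant.
kale + sweet potato with both targets exact would need a negative amount; discard.
sunflower seeds + sweet potato: the both-tight solution has a negative serving — not a feasible corner.
So the least-cost plan costs $2.25.

$2.25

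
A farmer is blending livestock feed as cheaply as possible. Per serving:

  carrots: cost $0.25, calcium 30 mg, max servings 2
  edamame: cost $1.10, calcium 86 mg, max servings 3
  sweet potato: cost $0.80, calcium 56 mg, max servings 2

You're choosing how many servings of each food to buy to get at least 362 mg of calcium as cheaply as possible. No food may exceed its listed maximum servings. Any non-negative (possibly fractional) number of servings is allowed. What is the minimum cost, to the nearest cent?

Cost per mg of calcium: carrots $0.0083, edamame $0.0128, sweet potato $0.0143.
Take 2 servings of carrots: +60.0 mg calcium for $0.50 (total $0.50, still need 302.0 mg).
Take 3 servings of edamame: +258.0 mg calcium for $3.30 (total $3.80, still need 44.0 mg).
Take 0.7857 servings of sweet potato: +44.0 mg calcium for $0.63 (total $4.43, still need 0.0 mg).
Greedy by cheapest-per-mg is optimal for a single linear constraint, so the minimum cost is $4.43.

$4.43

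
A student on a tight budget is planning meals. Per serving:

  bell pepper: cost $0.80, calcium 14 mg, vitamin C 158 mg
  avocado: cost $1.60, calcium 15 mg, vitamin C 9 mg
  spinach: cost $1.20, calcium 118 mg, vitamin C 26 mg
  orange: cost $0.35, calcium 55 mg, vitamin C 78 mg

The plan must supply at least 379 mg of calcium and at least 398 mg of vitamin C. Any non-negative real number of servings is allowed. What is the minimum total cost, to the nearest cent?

$2.41

Check every corner: each single food scaled to meet both minima, and each pair solved so both constraints bind.
bell pepper only: max(379/14, 398/158) = 27.07 servings → $21.66.
avocado only: max(379/15, 398/9) = 44.22 servings → $70.76.
spinach only: max(379/118, 398/26) = 15.31 servings → $18.37.
orange only: max(379/55, 398/78) = 6.891 servings → $2.41.
bell pepper + avocado with both tight: 1.14 servings and 24.2 servings → $39.64.
bell pepper + spinach with both tight: 2.03 servings and 2.971 servings → $5.19.
bell pepper + orange: intersection lies outside the first quadrant.
avocado + spinach: intersection lies outside the first quadrant.
avocado + orange with both tight: 11.37 servings and 3.791 servings → $19.51.
spinach + orange with both tight: 0.9869 servings and 4.774 servings → $2.86.
The minimum over all feasible corners is $2.41.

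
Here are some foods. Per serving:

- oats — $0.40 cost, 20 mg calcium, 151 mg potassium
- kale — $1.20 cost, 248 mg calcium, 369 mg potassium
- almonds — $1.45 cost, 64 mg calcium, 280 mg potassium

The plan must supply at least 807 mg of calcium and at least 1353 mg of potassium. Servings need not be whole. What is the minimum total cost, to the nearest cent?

oats only: max(807/20, 1353/151) = 40.35 servings → $16.14.
kale only: max(807/248, 1353/369) = 3.667 servings → $4.40.
almonds only: max(807/64, 1353/280) = 12.61 servings → $18.28.
oats + kale with both tight: 1.256 servings and 3.153 servings → $4.29.
oats + almonds: intersection lies outside the first quadrant.
kale + almonds with both tight: 3.041 servings and 0.824 servings → $4.84.
The minimum over all feasible corners is $4.29.

$4.29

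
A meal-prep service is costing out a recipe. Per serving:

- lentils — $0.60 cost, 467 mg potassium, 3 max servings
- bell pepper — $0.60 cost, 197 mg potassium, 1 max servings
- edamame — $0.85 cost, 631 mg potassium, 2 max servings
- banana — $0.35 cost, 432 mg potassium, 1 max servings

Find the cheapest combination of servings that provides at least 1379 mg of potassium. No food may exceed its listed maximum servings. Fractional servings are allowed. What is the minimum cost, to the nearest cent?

$1.57

Cost per mg of potassium: banana $0.0008, lentils $0.0013, edamame $0.0013, bell pepper $0.0030.
Take 1 serving of banana: +432.0 mg potassium for $0.35 (total $0.35, still need 947.0 mg).
Take 2.028 servings of lentils: +947.0 mg potassium for $1.22 (total $1.57, still need 0.0 mg).
Filling from the cheapest source first is optimal under one linear minimum: $1.57.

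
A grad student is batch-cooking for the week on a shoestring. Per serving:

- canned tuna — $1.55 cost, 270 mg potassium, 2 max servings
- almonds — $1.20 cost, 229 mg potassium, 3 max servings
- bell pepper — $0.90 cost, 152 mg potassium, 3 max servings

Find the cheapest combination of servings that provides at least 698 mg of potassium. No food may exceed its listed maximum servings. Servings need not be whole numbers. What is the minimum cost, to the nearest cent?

$3.66

Cost per mg of potassium: almonds $0.0052, canned tuna $0.0057, bell pepper $0.0059.
Take 3 servings of almonds: +687.0 mg potassium for $3.60 (total $3.60, still need 11.0 mg).
Take 0.04074 servings of canned tuna: +11.0 mg potassium for $0.06 (total $3.66, still need 0.0 mg).
Filling from the cheapest source first is optimal under one linear minimum: $3.66.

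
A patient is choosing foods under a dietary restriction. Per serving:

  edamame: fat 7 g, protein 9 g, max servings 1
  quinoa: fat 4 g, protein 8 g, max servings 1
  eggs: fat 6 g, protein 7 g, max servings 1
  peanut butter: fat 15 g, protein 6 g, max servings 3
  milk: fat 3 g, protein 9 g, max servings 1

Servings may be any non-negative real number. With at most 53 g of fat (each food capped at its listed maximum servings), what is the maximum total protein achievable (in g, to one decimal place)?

46.2 g

Protein per g fat: milk 3, quinoa 2, edamame 1.286, eggs 1.167, peanut butter 0.4.
Take 1 serving of milk: uses 3 g fat, +9.0 g protein (running total 9.0 g).
Take 1 serving of quinoa: uses 4 g fat, +8.0 g protein (running total 17.0 g).
Take 1 serving of edamame: uses 7 g fat, +9.0 g protein (running total 26.0 g).
Take 1 serving of eggs: uses 6 g fat, +7.0 g protein (running total 33.0 g).
Take 2.2 servings of peanut butter: uses 33 g fat, +13.2 g protein (running total 46.2 g).
Greedy by best ratio exhausts the fat allowance optimally: 46.2 g.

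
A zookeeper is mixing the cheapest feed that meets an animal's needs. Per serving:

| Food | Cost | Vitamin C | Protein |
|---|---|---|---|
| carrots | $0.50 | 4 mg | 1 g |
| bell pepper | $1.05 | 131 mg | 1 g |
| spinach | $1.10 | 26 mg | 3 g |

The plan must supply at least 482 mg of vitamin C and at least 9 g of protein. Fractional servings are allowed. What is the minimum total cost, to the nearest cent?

carrots only: max(482/4, 9/1) = 120.5 servings → $60.25.
bell pepper only: max(482/131, 9/1) = 9 servings → $9.45.
spinach only: max(482/26, 9/3) = 18.54 servings → $20.39.
carrots + bell pepper with both tight: 5.488 servings and 3.512 servings → $6.43.
carrots + spinach: intersection lies outside the first quadrant.
bell pepper + spinach with both tight: 3.302 servings and 1.899 servings → $5.56.
The minimum over all feasible corners is $5.56.

$5.56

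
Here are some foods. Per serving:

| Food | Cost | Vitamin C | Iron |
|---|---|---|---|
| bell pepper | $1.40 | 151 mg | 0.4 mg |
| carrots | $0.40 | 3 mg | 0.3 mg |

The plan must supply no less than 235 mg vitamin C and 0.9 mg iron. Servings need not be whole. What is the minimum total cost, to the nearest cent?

Compare the cost at each extreme point of the feasible region.
bell pepper only: max(235/151, 0.9/0.4) = 2.25 servings → $3.15.
carrots only: max(235/3, 0.9/0.3) = 78.33 servings → $31.33.
bell pepper + carrots with both tight: 1.537 servings and 0.9501 servings → $2.53.
So the least-cost plan costs $2.53.

$2.53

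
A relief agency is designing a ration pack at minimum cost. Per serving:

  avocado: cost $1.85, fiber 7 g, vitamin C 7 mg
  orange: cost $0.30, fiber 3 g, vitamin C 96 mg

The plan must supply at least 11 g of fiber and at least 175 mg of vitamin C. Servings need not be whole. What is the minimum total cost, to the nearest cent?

An LP optimum is at a vertex; with two nutrient constraints at most two foods are used. Check each candidate.
avocado only: max(11/7, 175/7) = 25 servings → $46.25.
orange only: max(11/3, 175/96) = 3.667 servings → $1.10.
avocado + orange with both tight: 0.8157 servings and 1.763 servings → $2.04.
Cheapest feasible corner: $1.10.

$1.10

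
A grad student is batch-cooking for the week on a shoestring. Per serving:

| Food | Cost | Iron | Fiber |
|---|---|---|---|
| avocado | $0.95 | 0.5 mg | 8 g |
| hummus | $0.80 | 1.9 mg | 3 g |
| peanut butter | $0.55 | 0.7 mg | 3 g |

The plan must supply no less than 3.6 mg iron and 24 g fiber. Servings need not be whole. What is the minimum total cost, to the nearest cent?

$3.39

A basic optimal solution has at most two foods positive. Try each food alone and each pair with both targets met exactly.
avocado only: max(3.6/0.5, 24/8) = 7.2 servings → $6.84.
hummus only: max(3.6/1.9, 24/3) = 8 servings → $6.40.
peanut butter only: max(3.6/0.7, 24/3) = 8 servings → $4.40.
avocado + hummus with both tight: 2.54 servings and 1.226 servings → $3.39.
avocado + peanut butter with both tight: 1.463 servings and 4.098 servings → $3.64.
hummus + peanut butter: the both-tight solution has a negative serving — not a feasible corner.
So the least-cost plan costs $3.39.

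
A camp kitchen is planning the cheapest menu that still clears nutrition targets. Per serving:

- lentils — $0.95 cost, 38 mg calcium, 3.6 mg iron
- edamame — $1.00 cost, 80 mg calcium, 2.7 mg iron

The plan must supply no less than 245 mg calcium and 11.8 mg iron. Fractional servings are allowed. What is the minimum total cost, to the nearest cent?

$3.79

lentils only: max(245/38, 11.8/3.6) = 6.447 servings → $6.12.
edamame only: max(245/80, 11.8/2.7) = 4.37 servings → $4.37.
lentils + edamame with both tight: 1.524 servings and 2.339 servings → $3.79.
The minimum over all feasible corners is $3.79.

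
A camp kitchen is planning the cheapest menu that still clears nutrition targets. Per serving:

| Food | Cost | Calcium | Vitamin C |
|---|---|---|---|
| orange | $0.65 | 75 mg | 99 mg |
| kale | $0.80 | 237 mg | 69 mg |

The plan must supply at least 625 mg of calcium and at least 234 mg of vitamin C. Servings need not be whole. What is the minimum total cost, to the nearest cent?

This is a tiny linear program; its minimum lies at a vertex of the feasible set. List the vertices and price them.
orange only: max(625/75, 234/99) = 8.333 servings → $5.42.
kale only: max(625/237, 234/69) = 3.391 servings → $2.71.
orange + kale with both tight: 0.6744 servings and 2.424 servings → $2.38.
The minimum over all feasible corners is $2.38.

$2.38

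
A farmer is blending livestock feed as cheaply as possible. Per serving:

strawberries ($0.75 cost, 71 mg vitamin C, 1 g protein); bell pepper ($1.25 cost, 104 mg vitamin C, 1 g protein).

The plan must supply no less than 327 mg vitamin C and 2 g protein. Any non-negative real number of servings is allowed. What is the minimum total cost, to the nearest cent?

An LP optimum is at a vertex; with two nutrient constraints at most two foods are used. Check each candidate.
strawberries only: max(327/71, 2/1) = 4.606 servings → $3.45.
bell pepper only: max(327/104, 2/1) = 3.144 servings → $3.93.
strawberries + bell pepper with both targets exact would need a negative amount; discard.
So the least-cost plan costs $3.45.

$3.45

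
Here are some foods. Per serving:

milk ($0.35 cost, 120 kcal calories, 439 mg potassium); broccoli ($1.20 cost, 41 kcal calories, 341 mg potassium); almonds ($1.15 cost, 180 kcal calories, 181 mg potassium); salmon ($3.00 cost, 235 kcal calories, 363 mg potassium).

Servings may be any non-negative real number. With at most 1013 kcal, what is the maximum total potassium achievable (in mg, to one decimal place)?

8425.2 mg

Potassium per kcal: broccoli 8.317, milk 3.658, salmon 1.545, almonds 1.006.
With no serving limits, spend the whole calories allowance on broccoli: 1013 kcal / 41 kcal × 341 mg = 8425.2 mg.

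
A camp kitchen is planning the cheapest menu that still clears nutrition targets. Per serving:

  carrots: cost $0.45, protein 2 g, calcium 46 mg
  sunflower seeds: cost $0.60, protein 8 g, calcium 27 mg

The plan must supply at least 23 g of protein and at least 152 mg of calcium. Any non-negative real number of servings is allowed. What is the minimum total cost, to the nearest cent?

This is a tiny linear program; its minimum lies at a vertex of the feasible set. List the vertices and price them.
carrots only: max(23/2, 152/46) = 11.5 servings → $5.17.
sunflower seeds only: max(23/8, 152/27) = 5.63 servings → $3.38.
carrots + sunflower seeds with both tight: 1.895 servings and 2.401 servings → $2.29.
So the least-cost plan costs $2.29.

$2.29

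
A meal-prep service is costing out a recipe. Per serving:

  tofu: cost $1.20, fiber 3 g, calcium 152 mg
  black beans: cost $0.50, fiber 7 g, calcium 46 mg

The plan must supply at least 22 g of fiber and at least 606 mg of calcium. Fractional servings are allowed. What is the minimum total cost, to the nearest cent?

The cheapest plan sits at a corner of the feasible region — with two constraints it uses at most two foods.
tofu only: max(22/3, 606/152) = 7.333 servings → $8.80.
black beans only: max(22/7, 606/46) = 13.17 servings → $6.59.
tofu + black beans with both tight: 3.488 servings and 1.648 servings → $5.01.
So the least-cost plan costs $5.01.

$5.01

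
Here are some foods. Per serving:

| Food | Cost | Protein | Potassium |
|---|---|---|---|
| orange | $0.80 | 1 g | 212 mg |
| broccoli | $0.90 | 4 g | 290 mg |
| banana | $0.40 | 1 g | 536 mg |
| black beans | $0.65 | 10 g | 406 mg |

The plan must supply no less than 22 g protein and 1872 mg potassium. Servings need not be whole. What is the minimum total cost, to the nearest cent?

The cheapest plan sits at a corner of the feasible region — with two constraints it uses at most two foods.
orange only: max(22/1, 1872/212) = 22 servings → $17.60.
broccoli only: max(22/4, 1872/290) = 6.455 servings → $5.81.
banana only: max(22/1, 1872/536) = 22 servings → $8.80.
black beans only: max(22/10, 1872/406) = 4.611 servings → $3.00.
orange + broccoli with both tight: 1.986 servings and 5.004 servings → $6.09.
orange + banana with both targets exact would need a negative amount; discard.
orange + black beans with both tight: 5.711 servings and 1.629 servings → $5.63.
broccoli + banana with both tight: 5.351 servings and 0.5976 servings → $5.05.
broccoli + black beans with both targets exact would need a negative amount; discard.
banana + black beans with both tight: 1.976 servings and 2.002 servings → $2.09.
Cheapest feasible corner: $2.09.

$2.09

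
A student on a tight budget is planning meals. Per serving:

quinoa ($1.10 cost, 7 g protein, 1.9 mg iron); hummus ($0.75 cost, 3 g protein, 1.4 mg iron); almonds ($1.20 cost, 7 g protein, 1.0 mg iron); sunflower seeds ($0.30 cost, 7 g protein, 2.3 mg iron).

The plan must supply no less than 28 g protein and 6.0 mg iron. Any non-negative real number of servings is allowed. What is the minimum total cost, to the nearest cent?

$1.20

The cheapest plan sits at a corner of the feasible region — with two constraints it uses at most two foods.
quinoa only: max(28/7, 6.0/1.9) = 4 servings → $4.40.
hummus only: max(28/3, 6.0/1.4) = 9.333 servings → $7.00.
almonds only: max(28/7, 6.0/1.0) = 6 servings → $7.20.
sunflower seeds only: max(28/7, 6.0/2.3) = 4 servings → $1.20.
quinoa + hummus: intersection lies outside the first quadrant.
quinoa + almonds with both tight: 2.222 servings and 1.778 servings → $4.58.
quinoa + sunflower seeds: intersection lies outside the first quadrant.
hummus + almonds with both tight: 2.059 servings and 3.118 servings → $5.29.
hummus + sunflower seeds: the both-tight solution has a negative serving — not a feasible corner.
almonds + sunflower seeds with both tight: 2.462 servings and 1.538 servings → $3.42.
Cheapest feasible corner: $1.20.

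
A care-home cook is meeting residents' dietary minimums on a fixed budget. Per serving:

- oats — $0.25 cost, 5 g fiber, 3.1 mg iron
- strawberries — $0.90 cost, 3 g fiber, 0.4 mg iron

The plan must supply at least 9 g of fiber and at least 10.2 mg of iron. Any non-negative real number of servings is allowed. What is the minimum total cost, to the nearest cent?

Check every corner: each single food scaled to meet both minima, and each pair solved so both constraints bind.
oats only: max(9/5, 10.2/3.1) = 3.29 servings → $0.82.
strawberries only: max(9/3, 10.2/0.4) = 25.5 servings → $22.95.
oats + strawberries: the both-tight solution has a negative serving — not a feasible corner.
So the least-cost plan costs $0.82.

$0.82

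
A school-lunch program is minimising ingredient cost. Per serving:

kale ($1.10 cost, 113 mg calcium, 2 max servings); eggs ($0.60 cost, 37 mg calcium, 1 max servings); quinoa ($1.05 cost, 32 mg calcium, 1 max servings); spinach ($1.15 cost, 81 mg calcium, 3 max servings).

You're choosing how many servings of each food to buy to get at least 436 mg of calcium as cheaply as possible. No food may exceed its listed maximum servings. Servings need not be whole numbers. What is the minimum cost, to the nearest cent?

Cost per mg of calcium: kale $0.0097, spinach $0.0142, eggs $0.0162, quinoa $0.0328.
Take 2 servings of kale: +226.0 mg calcium for $2.20 (total $2.20, still need 210.0 mg).
Take 2.593 servings of spinach: +210.0 mg calcium for $2.98 (total $5.18, still need 0.0 mg).
Filling from the cheapest source first is optimal under one linear minimum: $5.18.

$5.18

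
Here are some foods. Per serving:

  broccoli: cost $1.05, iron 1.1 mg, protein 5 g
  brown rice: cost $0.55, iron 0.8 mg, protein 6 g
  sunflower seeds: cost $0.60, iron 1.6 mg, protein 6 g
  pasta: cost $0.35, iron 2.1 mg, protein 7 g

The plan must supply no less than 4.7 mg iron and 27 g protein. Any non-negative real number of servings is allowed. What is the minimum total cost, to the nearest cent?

$1.35

At the optimum either one food covers both requirements or two foods hit both targets exactly; no other combination can be cheaper.
broccoli only: max(4.7/1.1, 27/5) = 5.4 servings → $5.67.
brown rice only: max(4.7/0.8, 27/6) = 5.875 servings → $3.23.
sunflower seeds only: max(4.7/1.6, 27/6) = 4.5 servings → $2.70.
pasta only: max(4.7/2.1, 27/7) = 3.857 servings → $1.35.
broccoli + brown rice with both tight: 2.538 servings and 2.385 servings → $3.98.
broccoli + sunflower seeds: the both-tight solution has a negative serving — not a feasible corner.
broccoli + pasta: the both-tight solution has a negative serving — not a feasible corner.
brown rice + sunflower seeds with both tight: 3.125 servings and 1.375 servings → $2.54.
brown rice + pasta with both tight: 3.4 servings and 0.9429 servings → $2.20.
sunflower seeds + pasta: the both-tight solution has a negative serving — not a feasible corner.
So the least-cost plan costs $1.35.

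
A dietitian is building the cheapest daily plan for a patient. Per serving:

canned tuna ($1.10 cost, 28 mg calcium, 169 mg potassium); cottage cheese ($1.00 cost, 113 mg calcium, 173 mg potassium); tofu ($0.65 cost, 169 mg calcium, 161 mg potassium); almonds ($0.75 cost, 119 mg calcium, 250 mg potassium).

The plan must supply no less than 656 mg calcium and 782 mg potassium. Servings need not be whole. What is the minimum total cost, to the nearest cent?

At the optimum either one food covers both requirements or two foods hit both targets exactly; no other combination can be cheaper.
canned tuna only: max(656/28, 782/169) = 23.43 servings → $25.77.
cottage cheese only: max(656/113, 782/173) = 5.805 servings → $5.81.
tofu only: max(656/169, 782/161) = 4.857 servings → $3.16.
almonds only: max(656/119, 782/250) = 5.513 servings → $4.13.
canned tuna + cottage cheese: intersection lies outside the first quadrant.
canned tuna + tofu with both tight: 1.103 servings and 3.699 servings → $3.62.
canned tuna + almonds with both targets exact would need a negative amount; discard.
cottage cheese + tofu with both tight: 2.403 servings and 2.275 servings → $3.88.
cottage cheese + almonds: intersection lies outside the first quadrant.
tofu + almonds with both tight: 3.072 servings and 1.149 servings → $2.86.
The minimum over all feasible corners is $2.86.

$2.86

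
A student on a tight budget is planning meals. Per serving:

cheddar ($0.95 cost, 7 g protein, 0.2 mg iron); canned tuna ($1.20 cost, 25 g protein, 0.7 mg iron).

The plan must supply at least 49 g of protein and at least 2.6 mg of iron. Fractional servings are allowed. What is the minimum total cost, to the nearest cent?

$4.46

At the optimum either one food covers both requirements or two foods hit both targets exactly; no other combination can be cheaper.
cheddar only: max(49/7, 2.6/0.2) = 13 servings → $12.35.
canned tuna only: max(49/25, 2.6/0.7) = 3.714 servings → $4.46.
cheddar + canned tuna: the both-tight solution has a negative serving — not a feasible corner.
So the least-cost plan costs $4.46.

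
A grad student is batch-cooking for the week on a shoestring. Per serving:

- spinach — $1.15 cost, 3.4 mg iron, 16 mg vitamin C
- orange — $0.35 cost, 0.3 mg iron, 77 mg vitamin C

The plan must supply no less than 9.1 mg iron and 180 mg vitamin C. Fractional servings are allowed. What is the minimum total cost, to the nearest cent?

$3.53

Minimising a linear cost over {iron ≥ 9.1, vitamin C ≥ 180, servings ≥ 0} — the optimum is at a vertex, using one or two foods.
spinach only: max(9.1/3.4, 180/16) = 11.25 servings → $12.94.
orange only: max(9.1/0.3, 180/77) = 30.33 servings → $10.62.
spinach + orange with both tight: 2.516 servings and 1.815 servings → $3.53.
The minimum over all feasible corners is $3.53.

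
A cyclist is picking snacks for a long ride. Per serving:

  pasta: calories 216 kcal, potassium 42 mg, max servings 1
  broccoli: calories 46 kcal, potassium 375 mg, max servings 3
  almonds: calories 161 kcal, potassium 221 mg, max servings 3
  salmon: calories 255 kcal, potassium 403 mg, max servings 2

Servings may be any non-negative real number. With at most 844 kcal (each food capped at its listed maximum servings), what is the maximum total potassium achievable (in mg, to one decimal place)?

2200.0 mg

Potassium per kcal: broccoli 8.152, salmon 1.58, almonds 1.373, pasta 0.1944.
Take 3 servings of broccoli: uses 138 kcal, +1125.0 mg potassium (running total 1125.0 mg).
Take 2 servings of salmon: uses 510 kcal, +806.0 mg potassium (running total 1931.0 mg).
Take 1.217 servings of almonds: uses 196 kcal, +269.0 mg potassium (running total 2200.0 mg).
Greedy by best ratio exhausts the calories allowance optimally: 2200.0 mg.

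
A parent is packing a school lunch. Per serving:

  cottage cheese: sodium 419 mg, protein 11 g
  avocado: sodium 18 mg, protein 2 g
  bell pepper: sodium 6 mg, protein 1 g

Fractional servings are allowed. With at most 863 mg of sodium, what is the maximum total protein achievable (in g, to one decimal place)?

Protein per mg sodium: bell pepper 0.1667, avocado 0.1111, cottage cheese 0.02625.
With no serving limits, spend the whole sodium allowance on bell pepper: 863 mg / 6 mg × 1 g = 143.8 g.

143.8 g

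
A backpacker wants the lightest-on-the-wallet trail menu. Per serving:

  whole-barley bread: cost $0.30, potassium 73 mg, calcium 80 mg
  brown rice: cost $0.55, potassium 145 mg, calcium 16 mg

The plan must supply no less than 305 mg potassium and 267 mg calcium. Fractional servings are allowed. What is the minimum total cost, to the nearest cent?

$1.23

A basic optimal solution has at most two foods positive. Try each food alone and each pair with both targets met exactly.
whole-barley bread only: max(305/73, 267/80) = 4.178 servings → $1.25.
brown rice only: max(305/145, 267/16) = 16.69 servings → $9.18.
whole-barley bread + brown rice with both tight: 3.243 servings and 0.4706 servings → $1.23.
So the least-cost plan costs $1.23.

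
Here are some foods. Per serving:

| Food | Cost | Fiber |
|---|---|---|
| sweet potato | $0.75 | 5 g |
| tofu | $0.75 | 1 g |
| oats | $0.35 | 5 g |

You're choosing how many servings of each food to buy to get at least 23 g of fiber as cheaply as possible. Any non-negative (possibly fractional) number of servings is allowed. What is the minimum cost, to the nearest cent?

Cost per g of fiber: oats $0.0700, sweet potato $0.1500, tofu $0.7500.
With no serving limits, use only oats: 23 g / 5 g = 4.6 servings × $0.35 = $1.61.

$1.61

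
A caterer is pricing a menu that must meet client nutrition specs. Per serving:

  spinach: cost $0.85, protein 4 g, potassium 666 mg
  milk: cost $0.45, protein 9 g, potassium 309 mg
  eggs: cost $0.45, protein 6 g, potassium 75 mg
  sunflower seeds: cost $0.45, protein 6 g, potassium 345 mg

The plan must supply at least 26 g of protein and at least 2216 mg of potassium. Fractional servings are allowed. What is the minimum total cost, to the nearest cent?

An LP optimum is at a vertex; with two nutrient constraints at most two foods are used. Check each candidate.
spinach only: max(26/4, 2216/666) = 6.5 servings → $5.53.
milk only: max(26/9, 2216/309) = 7.172 servings → $3.23.
eggs only: max(26/6, 2216/75) = 29.55 servings → $13.30.
sunflower seeds only: max(26/6, 2216/345) = 6.423 servings → $2.89.
spinach + milk with both tight: 2.503 servings and 1.776 servings → $2.93.
spinach + eggs with both tight: 3.07 servings and 2.287 servings → $3.64.
spinach + sunflower seeds with both tight: 1.654 servings and 3.231 servings → $2.86.
milk + eggs: the both-tight solution has a negative serving — not a feasible corner.
milk + sunflower seeds with both targets exact would need a negative amount; discard.
eggs + sunflower seeds: the both-tight solution has a negative serving — not a feasible corner.
So the least-cost plan costs $2.86.

$2.86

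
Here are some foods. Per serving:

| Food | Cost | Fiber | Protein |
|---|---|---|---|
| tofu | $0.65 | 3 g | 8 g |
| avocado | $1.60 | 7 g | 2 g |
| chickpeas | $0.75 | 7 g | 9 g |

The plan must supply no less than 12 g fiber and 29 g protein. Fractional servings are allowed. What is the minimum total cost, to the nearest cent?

$2.36

Two binding constraints pin down two serving amounts, so the optimal mix uses at most two foods. The candidates are each food alone (scaled to the tighter of fiber/protein) and each pair with both constraints tight.
tofu only: max(12/3, 29/8) = 4 servings → $2.60.
avocado only: max(12/7, 29/2) = 14.5 servings → $23.20.
chickpeas only: max(12/7, 29/9) = 3.222 servings → $2.42.
tofu + avocado with both tight: 3.58 servings and 0.18 servings → $2.62.
tofu + chickpeas with both tight: 3.276 servings and 0.3103 servings → $2.36.
avocado + chickpeas: the both-tight solution has a negative serving — not a feasible corner.
So the least-cost plan costs $2.36.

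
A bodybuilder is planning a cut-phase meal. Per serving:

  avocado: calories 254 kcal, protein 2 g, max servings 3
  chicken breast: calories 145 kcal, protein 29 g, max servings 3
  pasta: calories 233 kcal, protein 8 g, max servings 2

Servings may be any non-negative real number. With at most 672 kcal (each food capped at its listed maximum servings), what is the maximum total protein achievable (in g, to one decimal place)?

Protein per kcal: chicken breast 0.2, pasta 0.03433, avocado 0.007874.
Take 3 servings of chicken breast: uses 435 kcal, +87.0 g protein (running total 87.0 g).
Take 1.017 servings of pasta: uses 237 kcal, +8.1 g protein (running total 95.1 g).
Filling greedily by protein-per-kcal is optimal for one linear limit, giving 95.1 g.

95.1 g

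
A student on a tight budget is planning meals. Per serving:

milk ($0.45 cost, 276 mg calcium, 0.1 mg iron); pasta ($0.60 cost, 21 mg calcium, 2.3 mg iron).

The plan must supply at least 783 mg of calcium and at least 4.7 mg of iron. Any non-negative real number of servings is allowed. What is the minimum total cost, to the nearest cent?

With two linear requirements the optimum uses one or two foods; enumerate the corners.
milk only: max(783/276, 4.7/0.1) = 47 servings → $21.15.
pasta only: max(783/21, 4.7/2.3) = 37.29 servings → $22.37.
milk + pasta with both tight: 2.69 servings and 1.927 servings → $2.37.
The minimum over all feasible corners is $2.37.

$2.37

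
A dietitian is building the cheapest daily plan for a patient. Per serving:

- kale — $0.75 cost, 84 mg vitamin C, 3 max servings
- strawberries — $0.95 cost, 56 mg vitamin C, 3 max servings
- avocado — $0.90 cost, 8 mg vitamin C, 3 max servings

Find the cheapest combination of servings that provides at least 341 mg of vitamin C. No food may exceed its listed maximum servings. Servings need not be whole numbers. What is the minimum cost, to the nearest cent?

$3.76

Cost per mg of vitamin C: kale $0.0089, strawberries $0.0170, avocado $0.1125.
Take 3 servings of kale: +252.0 mg vitamin C for $2.25 (total $2.25, still need 89.0 mg).
Take 1.589 servings of strawberries: +89.0 mg vitamin C for $1.51 (total $3.76, still need 0.0 mg).
Greedy by cheapest-per-mg is optimal for a single linear constraint, so the minimum cost is $3.76.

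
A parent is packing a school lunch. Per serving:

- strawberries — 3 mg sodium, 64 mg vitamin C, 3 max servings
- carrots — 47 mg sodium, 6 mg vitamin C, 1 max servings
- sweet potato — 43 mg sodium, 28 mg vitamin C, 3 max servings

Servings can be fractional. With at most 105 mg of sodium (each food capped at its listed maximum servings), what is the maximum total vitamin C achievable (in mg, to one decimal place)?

254.5 mg

Vitamin C per mg sodium: strawberries 21.33, sweet potato 0.6512, carrots 0.1277.
Take 3 servings of strawberries: uses 9 mg sodium, +192.0 mg vitamin C (running total 192.0 mg).
Take 2.233 servings of sweet potato: uses 96 mg sodium, +62.5 mg vitamin C (running total 254.5 mg).
Filling greedily by vitamin C-per-mg sodium is optimal for one linear limit, giving 254.5 mg.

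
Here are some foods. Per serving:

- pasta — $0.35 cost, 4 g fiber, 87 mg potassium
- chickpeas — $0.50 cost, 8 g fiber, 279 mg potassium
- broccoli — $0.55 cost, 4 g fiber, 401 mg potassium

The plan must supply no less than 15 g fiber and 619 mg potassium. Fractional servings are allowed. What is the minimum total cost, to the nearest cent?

Minimising a linear cost over {fiber ≥ 15, potassium ≥ 619, servings ≥ 0} — the optimum is at a vertex, using one or two foods.
pasta only: max(15/4, 619/87) = 7.115 servings → $2.49.
chickpeas only: max(15/8, 619/279) = 2.219 servings → $1.11.
broccoli only: max(15/4, 619/401) = 3.75 servings → $2.06.
pasta + chickpeas: intersection lies outside the first quadrant.
pasta + broccoli with both tight: 2.818 servings and 0.9323 servings → $1.50.
chickpeas + broccoli with both tight: 1.692 servings and 0.3666 servings → $1.05.
Cheapest feasible corner: $1.05.

$1.05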